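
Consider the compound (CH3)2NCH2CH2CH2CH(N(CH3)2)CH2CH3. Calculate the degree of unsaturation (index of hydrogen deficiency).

0

Atom tally by fragment:
  (CH3)2NCH2 → C:3 H:8 N:1
  CH2 → C:1 H:2
  CH2 → C:1 H:2
  CH(N(CH3)2) → C:3 H:7 N:1
  CH2 → C:1 H:2
  CH3 → C:1 H:3
Element totals:
  C: 10
  H: 24
  N: 2
Molecular formula: C10H24N2.
DoU = (2C + 2 + N − H − X) / 2 = (2·10 + 2 + 2 − 24 − 0) / 2 = 0.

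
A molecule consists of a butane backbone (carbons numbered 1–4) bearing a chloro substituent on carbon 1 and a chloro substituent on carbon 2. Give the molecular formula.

Atom tally by fragment:
  ClCH2 → C:1 H:2 Cl:1
  CH(Cl) → C:1 H:1 Cl:1
  CH2 → C:1 H:2
  CH3 → C:1 H:3
Element totals:
  C: 4
  H: 8
  Cl: 2

C4H8Cl2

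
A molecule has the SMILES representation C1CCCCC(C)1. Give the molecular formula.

Atom tally by fragment:
  cyclohexane ring core → C:6 H:12
  (− 1 ring H displaced by substituents)
  + CH3 → C:1 H:3
Element totals:
  C: 7
  H: 14

C7H14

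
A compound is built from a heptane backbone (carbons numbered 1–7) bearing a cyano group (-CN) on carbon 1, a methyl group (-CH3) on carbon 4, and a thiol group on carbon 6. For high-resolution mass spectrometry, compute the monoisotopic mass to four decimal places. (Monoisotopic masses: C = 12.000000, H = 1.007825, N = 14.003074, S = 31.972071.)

171.1082

Atom tally by fragment:
  NCCH2 → C:2 H:2 N:1
  CH2 → C:1 H:2
  CH2 → C:1 H:2
  CH(CH3) → C:2 H:4
  CH2 → C:1 H:2
  CH(SH) → C:1 H:2 S:1
  CH3 → C:1 H:3
Element totals:
  C: 9
  H: 17
  N: 1
  S: 1
Molecular formula: C9H17NS.
  M = 9(12.0) + 17(1.007825) + 14.003074 + 31.972071
    = 108.000000 + 17.133025 + 14.003074 + 31.972071 = 171.108170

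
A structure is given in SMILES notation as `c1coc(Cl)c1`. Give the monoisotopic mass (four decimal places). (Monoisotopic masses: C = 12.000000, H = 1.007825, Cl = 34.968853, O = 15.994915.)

101.9872

Atom tally by fragment:
  furan ring core → C:4 H:4 O:1
  (− 1 ring H displaced by substituents)
  + Cl → Cl:1
Element totals:
  C: 4
  H: 3
  Cl: 1
  O: 1
Molecular formula: C4H3ClO.
  M = 4(12.0) + 3(1.007825) + 34.968853 + 15.994915
    = 48.000000 + 3.023475 + 34.968853 + 15.994915 = 101.987243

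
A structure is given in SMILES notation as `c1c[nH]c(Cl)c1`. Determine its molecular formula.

Atom tally by fragment:
  pyrrole ring core → C:4 H:5 N:1
  (− 1 ring H displaced by substituents)
  + Cl → Cl:1
Element totals:
  C: 4
  H: 4
  Cl: 1
  N: 1

C4H4ClN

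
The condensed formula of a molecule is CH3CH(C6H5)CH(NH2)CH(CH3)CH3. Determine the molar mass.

177.29 g/mol

Atom tally by fragment:
  CH3 → C:1 H:3
  CH(C6H5) → C:7 H:6
  CH(NH2) → C:1 H:3 N:1
  CH(CH3) → C:2 H:4
  CH3 → C:1 H:3
Element totals:
  C: 12
  H: 19
  N: 1
Molecular formula: C12H19N.
  M = 12(12.011) + 19(1.008) + 14.007
    = 144.132 + 19.152 + 14.007 = 177.291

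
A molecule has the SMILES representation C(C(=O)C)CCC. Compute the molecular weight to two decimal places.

Atom tally by fragment:
  CH3COCH2 → C:3 H:5 O:1
  CH2 → C:1 H:2
  CH2 → C:1 H:2
  CH3 → C:1 H:3
Element totals:
  C: 6
  H: 12
  O: 1
Molecular formula: C6H12O.
  M = 6(12.011) + 12(1.008) + 15.999
    = 72.066 + 12.096 + 15.999 = 100.161

100.16 g/mol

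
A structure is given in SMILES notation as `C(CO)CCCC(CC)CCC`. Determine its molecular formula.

Atom tally by fragment:
  HOCH2CH2 → C:2 H:5 O:1
  CH2 → C:1 H:2
  CH2 → C:1 H:2
  CH2 → C:1 H:2
  CH(C2H5) → C:3 H:6
  CH2 → C:1 H:2
  CH2 → C:1 H:2
  CH3 → C:1 H:3
Element totals:
  C: 11
  H: 24
  O: 1

C11H24O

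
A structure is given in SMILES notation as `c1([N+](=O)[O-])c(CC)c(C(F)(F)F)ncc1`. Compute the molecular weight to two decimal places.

Atom tally by fragment:
  pyridine ring core → C:5 H:5 N:1
  (− 3 ring H displaced by substituents)
  + NO2 → N:1 O:2
  + C2H5 → C:2 H:5
  + CF3 → C:1 F:3
Element totals:
  C: 8
  H: 7
  F: 3
  N: 2
  O: 2
Molecular formula: C8H7F3N2O2.
  M = 8(12.011) + 7(1.008) + 3(18.998) + 2(14.007) + 2(15.999)
    = 96.088 + 7.056 + 56.994 + 28.014 + 31.998 = 220.150

220.15 g/mol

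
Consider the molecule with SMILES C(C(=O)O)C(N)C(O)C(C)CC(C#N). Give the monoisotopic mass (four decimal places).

Atom tally by fragment:
  HOOCCH2 → C:2 H:3 O:2
  CH(NH2) → C:1 H:3 N:1
  CH(OH) → C:1 H:2 O:1
  CH(CH3) → C:2 H:4
  CH2 → C:1 H:2
  CH2CN → C:2 H:2 N:1
Element totals:
  C: 9
  H: 16
  N: 2
  O: 3
Molecular formula: C9H16N2O3.
  M = 9(12.0) + 16(1.007825) + 2(14.003074) + 3(15.994915)
    = 108.000000 + 16.125200 + 28.006148 + 47.984745 = 200.116093

200.1161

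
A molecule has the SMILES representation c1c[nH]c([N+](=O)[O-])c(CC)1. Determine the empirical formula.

C3H4NO

Atom tally by fragment:
  pyrrole ring core → C:4 H:5 N:1
  (− 2 ring H displaced by substituents)
  + NO2 → N:1 O:2
  + C2H5 → C:2 H:5
Element totals:
  C: 6
  H: 8
  N: 2
  O: 2
Molecular formula: C6H8N2O2.
gcd of subscripts = 2; dividing each by 2:
  C: 6/2 = 3
  H: 8/2 = 4
  N: 2/2 = 1
  O: 2/2 = 1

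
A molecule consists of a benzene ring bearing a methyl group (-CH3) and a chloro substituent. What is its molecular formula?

Atom tally by fragment:
  benzene ring core → C:6 H:6
  (− 2 ring H displaced by substituents)
  + CH3 → C:1 H:3
  + Cl → Cl:1
Element totals:
  C: 7
  H: 7
  Cl: 1

C7H7Cl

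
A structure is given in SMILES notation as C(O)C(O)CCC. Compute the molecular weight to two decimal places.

Atom tally by fragment:
  HOCH2 → C:1 H:3 O:1
  CH(OH) → C:1 H:2 O:1
  CH2 → C:1 H:2
  CH2 → C:1 H:2
  CH3 → C:1 H:3
Element totals:
  C: 5
  H: 12
  O: 2
Molecular formula: C5H12O2.
  M = 5(12.011) + 12(1.008) + 2(15.999)
    = 60.055 + 12.096 + 31.998 = 104.149

104.15 g/mol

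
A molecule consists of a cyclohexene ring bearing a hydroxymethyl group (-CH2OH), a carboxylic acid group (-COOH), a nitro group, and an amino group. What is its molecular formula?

C8H12N2O5

Atom tally by fragment:
  cyclohexene ring core → C:6 H:10
  (− 4 ring H displaced by substituents)
  + CH2OH → C:1 H:3 O:1
  + COOH → C:1 H:1 O:2
  + NO2 → N:1 O:2
  + NH2 → N:1 H:2
Element totals:
  C: 8
  H: 12
  N: 2
  O: 5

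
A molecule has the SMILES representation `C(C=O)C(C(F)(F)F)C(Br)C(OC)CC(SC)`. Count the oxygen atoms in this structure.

Atom tally by fragment:
  OHCCH2 → C:2 H:3 O:1
  CH(CF3) → C:2 H:1 F:3
  CH(Br) → C:1 H:1 Br:1
  CH(OCH3) → C:2 H:4 O:1
  CH2 → C:1 H:2
  CH2SCH3 → C:2 H:5 S:1
Element totals:
  C: 10
  H: 16
  Br: 1
  F: 3
  O: 2
  S: 1

2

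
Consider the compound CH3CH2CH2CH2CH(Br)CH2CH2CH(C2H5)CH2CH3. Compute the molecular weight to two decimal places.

Element totals:
  C: 12
  H: 25
  Br: 1
Molecular formula: C12H25Br.
  M = 12(12.011) + 25(1.008) + 79.904
    = 144.132 + 25.200 + 79.904 = 249.236

249.24 g/mol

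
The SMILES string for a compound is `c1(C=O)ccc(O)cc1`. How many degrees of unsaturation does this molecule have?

5

Atom tally by fragment:
  benzene ring core → C:6 H:6
  (− 2 ring H displaced by substituents)
  + CHO → C:1 H:1 O:1
  + OH → O:1 H:1
Element totals:
  C: 7
  H: 6
  O: 2
Molecular formula: C7H6O2.
DoU = (2C + 2 + N − H − X) / 2 = (2·7 + 2 + 0 − 6 − 0) / 2 = 5.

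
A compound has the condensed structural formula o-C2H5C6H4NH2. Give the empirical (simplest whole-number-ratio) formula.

C8H11N

Element totals:
  C: 8
  H: 11
  N: 1
Molecular formula: C8H11N.
gcd of subscripts (8, 11, 1) = 1, so the empirical formula equals the molecular formula.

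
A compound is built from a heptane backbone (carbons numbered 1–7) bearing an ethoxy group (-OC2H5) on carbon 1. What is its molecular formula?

C9H20O

Atom tally by fragment:
  C2H5OCH2 → C:3 H:7 O:1
  CH2 → C:1 H:2
  CH2 → C:1 H:2
  CH2 → C:1 H:2
  CH2 → C:1 H:2
  CH2 → C:1 H:2
  CH3 → C:1 H:3
Element totals:
  C: 9
  H: 20
  O: 1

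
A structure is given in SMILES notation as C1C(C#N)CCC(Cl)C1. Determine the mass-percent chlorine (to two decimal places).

Atom tally by fragment:
  cyclohexane ring core → C:6 H:12
  (− 2 ring H displaced by substituents)
  + CN → C:1 N:1
  + Cl → Cl:1
Element totals:
  C: 7
  H: 10
  Cl: 1
  N: 1
Molecular formula: C7H10ClN.
Molar mass = 143.614 g/mol.
Mass from Cl: 1 × 35.45 = 35.450 g/mol.
%Cl = 35.450 / 143.614 × 100 = 24.68%.

24.68%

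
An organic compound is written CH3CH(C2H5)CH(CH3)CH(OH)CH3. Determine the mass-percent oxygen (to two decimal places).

12.29%

Atom tally by fragment:
  CH3 → C:1 H:3
  CH(C2H5) → C:3 H:6
  CH(CH3) → C:2 H:4
  CH(OH) → C:1 H:2 O:1
  CH3 → C:1 H:3
Element totals:
  C: 8
  H: 18
  O: 1
Molecular formula: C8H18O.
Molar mass = 130.231 g/mol.
Mass from O: 1 × 15.999 = 15.999 g/mol.
%O = 15.999 / 130.231 × 100 = 12.29%.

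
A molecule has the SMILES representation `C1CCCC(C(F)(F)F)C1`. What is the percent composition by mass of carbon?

Atom tally by fragment:
  cyclohexane ring core → C:6 H:12
  (− 1 ring H displaced by substituents)
  + CF3 → C:1 F:3
Element totals:
  C: 7
  H: 11
  F: 3
Molecular formula: C7H11F3.
Molar mass = 152.159 g/mol.
Mass from C: 7 × 12.011 = 84.077 g/mol.
%C = 84.077 / 152.159 × 100 = 55.26%.

55.26%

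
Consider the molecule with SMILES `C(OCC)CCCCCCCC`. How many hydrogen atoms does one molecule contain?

Atom tally by fragment:
  C2H5OCH2 → C:3 H:7 O:1
  CH2 → C:1 H:2
  CH2 → C:1 H:2
  CH2 → C:1 H:2
  CH2 → C:1 H:2
  CH2 → C:1 H:2
  CH2 → C:1 H:2
  CH2 → C:1 H:2
  CH3 → C:1 H:3
Element totals:
  C: 11
  H: 24
  O: 1

24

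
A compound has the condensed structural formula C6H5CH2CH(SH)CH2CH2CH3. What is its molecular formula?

C11H16S

Element totals:
  C: 11
  H: 16
  S: 1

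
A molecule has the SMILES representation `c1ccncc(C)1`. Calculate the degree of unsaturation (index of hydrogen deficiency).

4

Atom tally by fragment:
  pyridine ring core → C:5 H:5 N:1
  (− 1 ring H displaced by substituents)
  + CH3 → C:1 H:3
Element totals:
  C: 6
  H: 7
  N: 1
Molecular formula: C6H7N.
DoU = (2C + 2 + N − H − X) / 2 = (2·6 + 2 + 1 − 7 − 0) / 2 = 4.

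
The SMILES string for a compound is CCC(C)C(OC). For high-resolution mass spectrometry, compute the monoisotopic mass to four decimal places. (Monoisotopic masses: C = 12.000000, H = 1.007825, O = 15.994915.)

102.1045

Atom tally by fragment:
  CH3 → C:1 H:3
  CH2 → C:1 H:2
  CH(CH3) → C:2 H:4
  CH2OCH3 → C:2 H:5 O:1
Element totals:
  C: 6
  H: 14
  O: 1
Molecular formula: C6H14O.
  M = 6(12.0) + 14(1.007825) + 15.994915
    = 72.000000 + 14.109550 + 15.994915 = 102.104465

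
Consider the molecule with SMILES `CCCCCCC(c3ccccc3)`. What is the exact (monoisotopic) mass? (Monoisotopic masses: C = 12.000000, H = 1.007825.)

176.1565

Atom tally by fragment:
  CH3 → C:1 H:3
  CH2 → C:1 H:2
  CH2 → C:1 H:2
  CH2 → C:1 H:2
  CH2 → C:1 H:2
  CH2 → C:1 H:2
  CH2C6H5 → C:7 H:7
Element totals:
  C: 13
  H: 20
Molecular formula: C13H20.
  M = 13(12.0) + 20(1.007825)
    = 156.000000 + 20.156500 = 176.156500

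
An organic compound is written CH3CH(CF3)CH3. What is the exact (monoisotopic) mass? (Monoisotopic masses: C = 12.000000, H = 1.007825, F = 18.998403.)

112.0500

Atom tally by fragment:
  CH3 → C:1 H:3
  CH(CF3) → C:2 H:1 F:3
  CH3 → C:1 H:3
Element totals:
  C: 4
  H: 7
  F: 3
Molecular formula: C4H7F3.
  M = 4(12.0) + 7(1.007825) + 3(18.998403)
    = 48.000000 + 7.054775 + 56.995209 = 112.049984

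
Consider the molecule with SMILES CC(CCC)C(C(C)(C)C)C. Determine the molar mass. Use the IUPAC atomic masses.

Atom tally by fragment:
  CH3 → C:1 H:3
  CH(CH2CH2CH3) → C:4 H:8
  CH(C(CH3)3) → C:5 H:10
  CH3 → C:1 H:3
Element totals:
  C: 11
  H: 24
Molecular formula: C11H24.
  M = 11(12.011) + 24(1.008)
    = 132.121 + 24.192 = 156.313

156.31 g/mol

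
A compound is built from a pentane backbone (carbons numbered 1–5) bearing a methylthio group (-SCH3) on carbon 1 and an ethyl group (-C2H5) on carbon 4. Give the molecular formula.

C8H18S

Atom tally by fragment:
  CH3SCH2 → C:2 H:5 S:1
  CH2 → C:1 H:2
  CH2 → C:1 H:2
  CH(C2H5) → C:3 H:6
  CH3 → C:1 H:3
Element totals:
  C: 8
  H: 18
  S: 1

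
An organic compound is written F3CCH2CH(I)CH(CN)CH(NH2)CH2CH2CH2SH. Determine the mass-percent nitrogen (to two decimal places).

7.65%

Element totals:
  C: 9
  H: 14
  F: 3
  I: 1
  N: 2
  S: 1
Molecular formula: C9H14F3IN2S.
Molar mass = 366.183 g/mol.
Mass from N: 2 × 14.007 = 28.014 g/mol.
%N = 28.014 / 366.183 × 100 = 7.65%.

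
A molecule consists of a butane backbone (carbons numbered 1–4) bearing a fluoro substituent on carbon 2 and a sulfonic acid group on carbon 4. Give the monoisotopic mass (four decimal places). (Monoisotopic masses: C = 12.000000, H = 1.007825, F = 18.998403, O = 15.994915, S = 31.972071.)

156.0256

Atom tally by fragment:
  CH3 → C:1 H:3
  CH(F) → C:1 H:1 F:1
  CH2 → C:1 H:2
  CH2SO3H → C:1 H:3 S:1 O:3
Element totals:
  C: 4
  H: 9
  F: 1
  O: 3
  S: 1
Molecular formula: C4H9FO3S.
  M = 4(12.0) + 9(1.007825) + 18.998403 + 3(15.994915) + 31.972071
    = 48.000000 + 9.070425 + 18.998403 + 47.984745 + 31.972071 = 156.025644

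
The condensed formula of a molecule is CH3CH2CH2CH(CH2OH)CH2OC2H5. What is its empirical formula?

C4H9O

Element totals:
  C: 8
  H: 18
  O: 2
Molecular formula: C8H18O2.
gcd of subscripts = 2; dividing each by 2:
  C: 8/2 = 4
  H: 18/2 = 9
  O: 2/2 = 1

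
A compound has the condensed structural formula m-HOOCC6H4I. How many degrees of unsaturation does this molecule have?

Atom tally by fragment:
  benzene ring core → C:6 H:6
  (− 2 ring H displaced by substituents)
  + COOH → C:1 H:1 O:2
  + I → I:1
Element totals:
  C: 7
  H: 5
  I: 1
  O: 2
Molecular formula: C7H5IO2.
DoU = (2C + 2 + N − H − X) / 2 = (2·7 + 2 + 0 − 5 − 1) / 2 = 5.

5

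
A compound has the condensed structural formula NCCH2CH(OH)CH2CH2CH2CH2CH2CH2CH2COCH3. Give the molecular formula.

Element totals:
  C: 12
  H: 21
  N: 1
  O: 2

C12H21NO2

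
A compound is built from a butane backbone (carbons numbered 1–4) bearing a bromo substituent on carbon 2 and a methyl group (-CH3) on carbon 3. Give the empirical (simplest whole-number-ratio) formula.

C5H11Br

Atom tally by fragment:
  CH3 → C:1 H:3
  CH(Br) → C:1 H:1 Br:1
  CH(CH3) → C:2 H:4
  CH3 → C:1 H:3
Element totals:
  C: 5
  H: 11
  Br: 1
Molecular formula: C5H11Br.
gcd of subscripts (1, 5, 11) = 1, so the empirical formula equals the molecular formula.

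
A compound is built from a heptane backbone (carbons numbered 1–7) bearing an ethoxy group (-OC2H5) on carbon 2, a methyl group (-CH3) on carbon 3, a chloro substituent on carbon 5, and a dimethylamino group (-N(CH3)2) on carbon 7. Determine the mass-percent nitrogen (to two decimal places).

Atom tally by fragment:
  CH3 → C:1 H:3
  CH(OC2H5) → C:3 H:6 O:1
  CH(CH3) → C:2 H:4
  CH2 → C:1 H:2
  CH(Cl) → C:1 H:1 Cl:1
  CH2 → C:1 H:2
  CH2N(CH3)2 → C:3 H:8 N:1
Element totals:
  C: 12
  H: 26
  Cl: 1
  N: 1
  O: 1
Molecular formula: C12H26ClNO.
Molar mass = 235.796 g/mol.
Mass from N: 1 × 14.007 = 14.007 g/mol.
%N = 14.007 / 235.796 × 100 = 5.94%.

5.94%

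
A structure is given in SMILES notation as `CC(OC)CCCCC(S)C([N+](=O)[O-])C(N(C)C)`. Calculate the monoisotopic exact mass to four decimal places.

Atom tally by fragment:
  CH3 → C:1 H:3
  CH(OCH3) → C:2 H:4 O:1
  CH2 → C:1 H:2
  CH2 → C:1 H:2
  CH2 → C:1 H:2
  CH2 → C:1 H:2
  CH(SH) → C:1 H:2 S:1
  CH(NO2) → C:1 H:1 N:1 O:2
  CH2N(CH3)2 → C:3 H:8 N:1
Element totals:
  C: 12
  H: 26
  N: 2
  O: 3
  S: 1
Molecular formula: C12H26N2O3S.
  M = 12(12.0) + 26(1.007825) + 2(14.003074) + 3(15.994915) + 31.972071
    = 144.000000 + 26.203450 + 28.006148 + 47.984745 + 31.972071 = 278.166414

278.1664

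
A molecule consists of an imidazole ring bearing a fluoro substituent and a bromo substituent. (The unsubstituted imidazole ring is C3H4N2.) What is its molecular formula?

Atom tally by fragment:
  imidazole ring core → C:3 H:4 N:2
  (− 2 ring H displaced by substituents)
  + F → F:1
  + Br → Br:1
Element totals:
  C: 3
  H: 2
  Br: 1
  F: 1
  N: 2

C3H2BrFN2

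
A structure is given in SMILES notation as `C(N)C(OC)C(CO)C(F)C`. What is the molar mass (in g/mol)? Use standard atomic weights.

165.21 g/mol

Atom tally by fragment:
  H2NCH2 → C:1 H:4 N:1
  CH(OCH3) → C:2 H:4 O:1
  CH(CH2OH) → C:2 H:4 O:1
  CH(F) → C:1 H:1 F:1
  CH3 → C:1 H:3
Element totals:
  C: 7
  H: 16
  F: 1
  N: 1
  O: 2
Molecular formula: C7H16FNO2.
  M = 7(12.011) + 16(1.008) + 18.998 + 14.007 + 2(15.999)
    = 84.077 + 16.128 + 18.998 + 14.007 + 31.998 = 165.208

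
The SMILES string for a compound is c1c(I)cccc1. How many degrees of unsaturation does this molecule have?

4

Atom tally by fragment:
  benzene ring core → C:6 H:6
  (− 1 ring H displaced by substituents)
  + I → I:1
Element totals:
  C: 6
  H: 5
  I: 1
Molecular formula: C6H5I.
DoU = (2C + 2 + N − H − X) / 2 = (2·6 + 2 + 0 − 5 − 1) / 2 = 4.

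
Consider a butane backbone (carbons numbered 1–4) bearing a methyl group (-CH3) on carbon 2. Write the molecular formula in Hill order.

Atom tally by fragment:
  CH3 → C:1 H:3
  CH(CH3) → C:2 H:4
  CH2 → C:1 H:2
  CH3 → C:1 H:3
Element totals:
  C: 5
  H: 12

C5H12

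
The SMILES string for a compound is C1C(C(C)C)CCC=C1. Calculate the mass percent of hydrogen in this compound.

12.98%

Atom tally by fragment:
  cyclohexene ring core → C:6 H:10
  (− 1 ring H displaced by substituents)
  + CH(CH3)2 → C:3 H:7
Element totals:
  C: 9
  H: 16
Molecular formula: C9H16.
Molar mass = 124.227 g/mol.
Mass from H: 16 × 1.008 = 16.128 g/mol.
%H = 16.128 / 124.227 × 100 = 12.98%.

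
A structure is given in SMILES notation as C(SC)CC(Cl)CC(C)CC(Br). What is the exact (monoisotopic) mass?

Atom tally by fragment:
  CH3SCH2 → C:2 H:5 S:1
  CH2 → C:1 H:2
  CH(Cl) → C:1 H:1 Cl:1
  CH2 → C:1 H:2
  CH(CH3) → C:2 H:4
  CH2 → C:1 H:2
  CH2Br → C:1 H:2 Br:1
Element totals:
  C: 9
  H: 18
  Br: 1
  Cl: 1
  S: 1
Molecular formula: C9H18BrClS.
  M = 9(12.0) + 18(1.007825) + 78.918338 + 34.968853 + 31.972071
    = 108.000000 + 18.140850 + 78.918338 + 34.968853 + 31.972071 = 272.000112

272.0001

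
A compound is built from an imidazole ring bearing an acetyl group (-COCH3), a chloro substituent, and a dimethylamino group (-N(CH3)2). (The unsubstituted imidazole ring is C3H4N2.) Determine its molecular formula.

C7H10ClN3O

Atom tally by fragment:
  imidazole ring core → C:3 H:4 N:2
  (− 3 ring H displaced by substituents)
  + COCH3 → C:2 H:3 O:1
  + Cl → Cl:1
  + N(CH3)2 → N:1 C:2 H:6
Element totals:
  C: 7
  H: 10
  Cl: 1
  N: 3
  O: 1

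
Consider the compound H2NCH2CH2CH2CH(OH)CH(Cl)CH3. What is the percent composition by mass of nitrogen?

Atom tally by fragment:
  H2NCH2 → C:1 H:4 N:1
  CH2 → C:1 H:2
  CH2 → C:1 H:2
  CH(OH) → C:1 H:2 O:1
  CH(Cl) → C:1 H:1 Cl:1
  CH3 → C:1 H:3
Element totals:
  C: 6
  H: 14
  Cl: 1
  N: 1
  O: 1
Molecular formula: C6H14ClNO.
Molar mass = 151.634 g/mol.
Mass from N: 1 × 14.007 = 14.007 g/mol.
%N = 14.007 / 151.634 × 100 = 9.24%.

9.24%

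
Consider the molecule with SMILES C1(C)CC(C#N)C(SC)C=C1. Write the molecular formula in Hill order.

Atom tally by fragment:
  cyclohexene ring core → C:6 H:10
  (− 3 ring H displaced by substituents)
  + CH3 → C:1 H:3
  + CN → C:1 N:1
  + SCH3 → C:1 H:3 S:1
Element totals:
  C: 9
  H: 13
  N: 1
  S: 1

C9H13NS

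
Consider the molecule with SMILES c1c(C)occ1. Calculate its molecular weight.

Atom tally by fragment:
  furan ring core → C:4 H:4 O:1
  (− 1 ring H displaced by substituents)
  + CH3 → C:1 H:3
Element totals:
  C: 5
  H: 6
  O: 1
Molecular formula: C5H6O.
  M = 5(12.011) + 6(1.008) + 15.999
    = 60.055 + 6.048 + 15.999 = 82.102

82.10 g/mol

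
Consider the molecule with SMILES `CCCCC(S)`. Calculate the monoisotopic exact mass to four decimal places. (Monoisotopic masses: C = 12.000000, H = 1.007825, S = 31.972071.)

Atom tally by fragment:
  CH3 → C:1 H:3
  CH2 → C:1 H:2
  CH2 → C:1 H:2
  CH2 → C:1 H:2
  CH2SH → C:1 H:3 S:1
Element totals:
  C: 5
  H: 12
  S: 1
Molecular formula: C5H12S.
  M = 5(12.0) + 12(1.007825) + 31.972071
    = 60.000000 + 12.093900 + 31.972071 = 104.065971

104.0660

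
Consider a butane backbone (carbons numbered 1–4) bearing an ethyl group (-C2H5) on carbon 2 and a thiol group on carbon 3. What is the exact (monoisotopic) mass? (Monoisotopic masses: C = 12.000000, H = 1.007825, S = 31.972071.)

Atom tally by fragment:
  CH3 → C:1 H:3
  CH(C2H5) → C:3 H:6
  CH(SH) → C:1 H:2 S:1
  CH3 → C:1 H:3
Element totals:
  C: 6
  H: 14
  S: 1
Molecular formula: C6H14S.
  M = 6(12.0) + 14(1.007825) + 31.972071
    = 72.000000 + 14.109550 + 31.972071 = 118.081621

118.0816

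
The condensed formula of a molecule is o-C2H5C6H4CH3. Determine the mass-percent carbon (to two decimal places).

89.94%

Element totals:
  C: 9
  H: 12
Molecular formula: C9H12.
Molar mass = 120.195 g/mol.
Mass from C: 9 × 12.011 = 108.099 g/mol.
%C = 108.099 / 120.195 × 100 = 89.94%.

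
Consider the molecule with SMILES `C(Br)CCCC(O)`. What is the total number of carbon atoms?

Atom tally by fragment:
  BrCH2 → C:1 H:2 Br:1
  CH2 → C:1 H:2
  CH2 → C:1 H:2
  CH2 → C:1 H:2
  CH2OH → C:1 H:3 O:1
Element totals:
  C: 5
  H: 11
  Br: 1
  O: 1

5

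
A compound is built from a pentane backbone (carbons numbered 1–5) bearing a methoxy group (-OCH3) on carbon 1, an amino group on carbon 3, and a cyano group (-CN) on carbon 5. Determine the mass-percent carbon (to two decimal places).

Atom tally by fragment:
  CH3OCH2 → C:2 H:5 O:1
  CH2 → C:1 H:2
  CH(NH2) → C:1 H:3 N:1
  CH2 → C:1 H:2
  CH2CN → C:2 H:2 N:1
Element totals:
  C: 7
  H: 14
  N: 2
  O: 1
Molecular formula: C7H14N2O.
Molar mass = 142.202 g/mol.
Mass from C: 7 × 12.011 = 84.077 g/mol.
%C = 84.077 / 142.202 × 100 = 59.13%.

59.13%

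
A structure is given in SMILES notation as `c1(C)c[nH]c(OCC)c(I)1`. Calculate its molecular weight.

251.07 g/mol

Atom tally by fragment:
  pyrrole ring core → C:4 H:5 N:1
  (− 3 ring H displaced by substituents)
  + CH3 → C:1 H:3
  + OC2H5 → C:2 H:5 O:1
  + I → I:1
Element totals:
  C: 7
  H: 10
  I: 1
  N: 1
  O: 1
Molecular formula: C7H10INO.
  M = 7(12.011) + 10(1.008) + 126.904 + 14.007 + 15.999
    = 84.077 + 10.080 + 126.904 + 14.007 + 15.999 = 251.067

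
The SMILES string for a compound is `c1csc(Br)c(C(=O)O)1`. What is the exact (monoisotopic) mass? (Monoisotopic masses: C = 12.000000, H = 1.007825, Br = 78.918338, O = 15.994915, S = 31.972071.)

205.9037

Atom tally by fragment:
  thiophene ring core → C:4 H:4 S:1
  (− 2 ring H displaced by substituents)
  + Br → Br:1
  + COOH → C:1 H:1 O:2
Element totals:
  C: 5
  H: 3
  Br: 1
  O: 2
  S: 1
Molecular formula: C5H3BrO2S.
  M = 5(12.0) + 3(1.007825) + 78.918338 + 2(15.994915) + 31.972071
    = 60.000000 + 3.023475 + 78.918338 + 31.989830 + 31.972071 = 205.903714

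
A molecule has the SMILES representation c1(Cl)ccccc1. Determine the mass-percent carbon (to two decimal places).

64.03%

Atom tally by fragment:
  benzene ring core → C:6 H:6
  (− 1 ring H displaced by substituents)
  + Cl → Cl:1
Element totals:
  C: 6
  H: 5
  Cl: 1
Molecular formula: C6H5Cl.
Molar mass = 112.556 g/mol.
Mass from C: 6 × 12.011 = 72.066 g/mol.
%C = 72.066 / 112.556 × 100 = 64.03%.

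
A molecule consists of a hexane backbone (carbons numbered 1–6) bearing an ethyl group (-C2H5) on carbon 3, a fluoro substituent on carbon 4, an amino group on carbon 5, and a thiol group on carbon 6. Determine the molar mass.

179.30 g/mol

Atom tally by fragment:
  CH3 → C:1 H:3
  CH2 → C:1 H:2
  CH(C2H5) → C:3 H:6
  CH(F) → C:1 H:1 F:1
  CH(NH2) → C:1 H:3 N:1
  CH2SH → C:1 H:3 S:1
Element totals:
  C: 8
  H: 18
  F: 1
  N: 1
  S: 1
Molecular formula: C8H18FNS.
  M = 8(12.011) + 18(1.008) + 18.998 + 14.007 + 32.06
    = 96.088 + 18.144 + 18.998 + 14.007 + 32.060 = 179.297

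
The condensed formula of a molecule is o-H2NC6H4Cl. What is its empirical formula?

Atom tally by fragment:
  benzene ring core → C:6 H:6
  (− 2 ring H displaced by substituents)
  + NH2 → N:1 H:2
  + Cl → Cl:1
Element totals:
  C: 6
  H: 6
  Cl: 1
  N: 1
Molecular formula: C6H6ClN.
gcd of subscripts (6, 1, 6, 1) = 1, so the empirical formula equals the molecular formula.

C6H6ClN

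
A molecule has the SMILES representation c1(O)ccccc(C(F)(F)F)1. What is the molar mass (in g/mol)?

Atom tally by fragment:
  benzene ring core → C:6 H:6
  (− 2 ring H displaced by substituents)
  + OH → O:1 H:1
  + CF3 → C:1 F:3
Element totals:
  C: 7
  H: 5
  F: 3
  O: 1
Molecular formula: C7H5F3O.
  M = 7(12.011) + 5(1.008) + 3(18.998) + 15.999
    = 84.077 + 5.040 + 56.994 + 15.999 = 162.110

162.11 g/mol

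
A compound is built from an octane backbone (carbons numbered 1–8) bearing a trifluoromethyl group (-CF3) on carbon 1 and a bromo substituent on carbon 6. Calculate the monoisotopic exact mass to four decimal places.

260.0387

Atom tally by fragment:
  F3CCH2 → C:2 H:2 F:3
  CH2 → C:1 H:2
  CH2 → C:1 H:2
  CH2 → C:1 H:2
  CH2 → C:1 H:2
  CH(Br) → C:1 H:1 Br:1
  CH2 → C:1 H:2
  CH3 → C:1 H:3
Element totals:
  C: 9
  H: 16
  Br: 1
  F: 3
Molecular formula: C9H16BrF3.
  M = 9(12.0) + 16(1.007825) + 78.918338 + 3(18.998403)
    = 108.000000 + 16.125200 + 78.918338 + 56.995209 = 260.038747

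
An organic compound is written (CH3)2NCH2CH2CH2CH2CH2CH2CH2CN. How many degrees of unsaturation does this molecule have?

2

Element totals:
  C: 10
  H: 20
  N: 2
Molecular formula: C10H20N2.
DoU = (2C + 2 + N − H − X) / 2 = (2·10 + 2 + 2 − 20 − 0) / 2 = 2.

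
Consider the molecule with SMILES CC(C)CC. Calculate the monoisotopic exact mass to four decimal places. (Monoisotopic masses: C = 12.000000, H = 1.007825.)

Atom tally by fragment:
  CH3 → C:1 H:3
  CH(CH3) → C:2 H:4
  CH2 → C:1 H:2
  CH3 → C:1 H:3
Element totals:
  C: 5
  H: 12
Molecular formula: C5H12.
  M = 5(12.0) + 12(1.007825)
    = 60.000000 + 12.093900 = 72.093900

72.0939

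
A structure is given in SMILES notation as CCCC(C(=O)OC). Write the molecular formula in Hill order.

C6H12O2

Atom tally by fragment:
  CH3 → C:1 H:3
  CH2 → C:1 H:2
  CH2 → C:1 H:2
  CH2COOCH3 → C:3 H:5 O:2
Element totals:
  C: 6
  H: 12
  O: 2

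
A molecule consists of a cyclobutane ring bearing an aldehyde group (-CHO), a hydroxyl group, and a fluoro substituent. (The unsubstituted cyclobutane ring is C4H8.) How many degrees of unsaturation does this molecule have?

2

Atom tally by fragment:
  cyclobutane ring core → C:4 H:8
  (− 3 ring H displaced by substituents)
  + CHO → C:1 H:1 O:1
  + OH → O:1 H:1
  + F → F:1
Element totals:
  C: 5
  H: 7
  F: 1
  O: 2
Molecular formula: C5H7FO2.
DoU = (2C + 2 + N − H − X) / 2 = (2·5 + 2 + 0 − 7 − 1) / 2 = 2.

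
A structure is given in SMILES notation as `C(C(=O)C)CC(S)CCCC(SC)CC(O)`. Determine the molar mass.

Atom tally by fragment:
  CH3COCH2 → C:3 H:5 O:1
  CH2 → C:1 H:2
  CH(SH) → C:1 H:2 S:1
  CH2 → C:1 H:2
  CH2 → C:1 H:2
  CH2 → C:1 H:2
  CH(SCH3) → C:2 H:4 S:1
  CH2 → C:1 H:2
  CH2OH → C:1 H:3 O:1
Element totals:
  C: 12
  H: 24
  O: 2
  S: 2
Molecular formula: C12H24O2S2.
  M = 12(12.011) + 24(1.008) + 2(15.999) + 2(32.06)
    = 144.132 + 24.192 + 31.998 + 64.120 = 264.442

264.44 g/mol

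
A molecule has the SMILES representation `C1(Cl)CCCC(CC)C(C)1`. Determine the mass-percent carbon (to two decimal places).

Atom tally by fragment:
  cyclohexane ring core → C:6 H:12
  (− 3 ring H displaced by substituents)
  + Cl → Cl:1
  + C2H5 → C:2 H:5
  + CH3 → C:1 H:3
Element totals:
  C: 9
  H: 17
  Cl: 1
Molecular formula: C9H17Cl.
Molar mass = 160.685 g/mol.
Mass from C: 9 × 12.011 = 108.099 g/mol.
%C = 108.099 / 160.685 × 100 = 67.27%.

67.27%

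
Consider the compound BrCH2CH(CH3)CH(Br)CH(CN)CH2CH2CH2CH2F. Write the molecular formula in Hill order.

C10H16Br2FN

Element totals:
  C: 10
  H: 16
  Br: 2
  F: 1
  N: 1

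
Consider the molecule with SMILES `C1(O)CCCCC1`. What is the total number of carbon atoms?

Atom tally by fragment:
  cyclohexane ring core → C:6 H:12
  (− 1 ring H displaced by substituents)
  + OH → O:1 H:1
Element totals:
  C: 6
  H: 12
  O: 1

6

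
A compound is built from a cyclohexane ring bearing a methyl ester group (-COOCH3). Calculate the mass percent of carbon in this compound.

Atom tally by fragment:
  cyclohexane ring core → C:6 H:12
  (− 1 ring H displaced by substituents)
  + COOCH3 → C:2 H:3 O:2
Element totals:
  C: 8
  H: 14
  O: 2
Molecular formula: C8H14O2.
Molar mass = 142.198 g/mol.
Mass from C: 8 × 12.011 = 96.088 g/mol.
%C = 96.088 / 142.198 × 100 = 67.57%.

67.57%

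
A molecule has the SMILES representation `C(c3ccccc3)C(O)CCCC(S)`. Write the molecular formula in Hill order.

Atom tally by fragment:
  C6H5CH2 → C:7 H:7
  CH(OH) → C:1 H:2 O:1
  CH2 → C:1 H:2
  CH2 → C:1 H:2
  CH2 → C:1 H:2
  CH2SH → C:1 H:3 S:1
Element totals:
  C: 12
  H: 18
  O: 1
  S: 1

C12H18OS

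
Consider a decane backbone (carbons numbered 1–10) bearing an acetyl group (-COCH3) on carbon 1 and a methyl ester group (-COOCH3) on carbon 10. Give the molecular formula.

Atom tally by fragment:
  CH3COCH2 → C:3 H:5 O:1
  CH2 → C:1 H:2
  CH2 → C:1 H:2
  CH2 → C:1 H:2
  CH2 → C:1 H:2
  CH2 → C:1 H:2
  CH2 → C:1 H:2
  CH2 → C:1 H:2
  CH2 → C:1 H:2
  CH2COOCH3 → C:3 H:5 O:2
Element totals:
  C: 14
  H: 26
  O: 3

C14H26O3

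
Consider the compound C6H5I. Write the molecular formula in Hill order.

C6H5I

Atom tally by fragment:
  benzene ring core → C:6 H:6
  (− 1 ring H displaced by substituents)
  + I → I:1
Element totals:
  C: 6
  H: 5
  I: 1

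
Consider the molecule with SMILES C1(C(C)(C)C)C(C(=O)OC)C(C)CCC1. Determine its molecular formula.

C13H24O2

Atom tally by fragment:
  cyclohexane ring core → C:6 H:12
  (− 3 ring H displaced by substituents)
  + C(CH3)3 → C:4 H:9
  + COOCH3 → C:2 H:3 O:2
  + CH3 → C:1 H:3
Element totals:
  C: 13
  H: 24
  O: 2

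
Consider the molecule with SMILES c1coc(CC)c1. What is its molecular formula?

C6H8O

Atom tally by fragment:
  furan ring core → C:4 H:4 O:1
  (− 1 ring H displaced by substituents)
  + C2H5 → C:2 H:5
Element totals:
  C: 6
  H: 8
  O: 1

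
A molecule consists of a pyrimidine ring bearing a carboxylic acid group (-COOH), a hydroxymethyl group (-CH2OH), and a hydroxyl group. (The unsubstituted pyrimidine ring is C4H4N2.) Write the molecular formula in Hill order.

Atom tally by fragment:
  pyrimidine ring core → C:4 H:4 N:2
  (− 3 ring H displaced by substituents)
  + COOH → C:1 H:1 O:2
  + CH2OH → C:1 H:3 O:1
  + OH → O:1 H:1
Element totals:
  C: 6
  H: 6
  N: 2
  O: 4

C6H6N2O4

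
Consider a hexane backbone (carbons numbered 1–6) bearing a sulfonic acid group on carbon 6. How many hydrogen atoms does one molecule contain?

Atom tally by fragment:
  CH3 → C:1 H:3
  CH2 → C:1 H:2
  CH2 → C:1 H:2
  CH2 → C:1 H:2
  CH2 → C:1 H:2
  CH2SO3H → C:1 H:3 S:1 O:3
Element totals:
  C: 6
  H: 14
  O: 3
  S: 1

14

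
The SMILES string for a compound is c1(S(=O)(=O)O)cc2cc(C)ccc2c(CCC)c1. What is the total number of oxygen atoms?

3

Atom tally by fragment:
  naphthalene ring system core → C:10 H:8
  (− 3 ring H displaced by substituents)
  + SO3H → S:1 O:3 H:1
  + CH3 → C:1 H:3
  + CH2CH2CH3 → C:3 H:7
Element totals:
  C: 14
  H: 16
  O: 3
  S: 1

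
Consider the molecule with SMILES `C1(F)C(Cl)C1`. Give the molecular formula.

C3H4ClF

Atom tally by fragment:
  cyclopropane ring core → C:3 H:6
  (− 2 ring H displaced by substituents)
  + F → F:1
  + Cl → Cl:1
Element totals:
  C: 3
  H: 4
  Cl: 1
  F: 1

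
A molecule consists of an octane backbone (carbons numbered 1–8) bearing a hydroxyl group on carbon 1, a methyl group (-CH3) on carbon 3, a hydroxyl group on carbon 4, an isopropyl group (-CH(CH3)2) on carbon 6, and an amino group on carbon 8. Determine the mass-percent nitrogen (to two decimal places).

6.44%

Atom tally by fragment:
  HOCH2 → C:1 H:3 O:1
  CH2 → C:1 H:2
  CH(CH3) → C:2 H:4
  CH(OH) → C:1 H:2 O:1
  CH2 → C:1 H:2
  CH(CH(CH3)2) → C:4 H:8
  CH2 → C:1 H:2
  CH2NH2 → C:1 H:4 N:1
Element totals:
  C: 12
  H: 27
  N: 1
  O: 2
Molecular formula: C12H27NO2.
Molar mass = 217.353 g/mol.
Mass from N: 1 × 14.007 = 14.007 g/mol.
%N = 14.007 / 217.353 × 100 = 6.44%.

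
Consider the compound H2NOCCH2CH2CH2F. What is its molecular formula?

C4H8FNO

Atom tally by fragment:
  H2NOCCH2 → C:2 H:4 O:1 N:1
  CH2 → C:1 H:2
  CH2F → C:1 H:2 F:1
Element totals:
  C: 4
  H: 8
  F: 1
  N: 1
  O: 1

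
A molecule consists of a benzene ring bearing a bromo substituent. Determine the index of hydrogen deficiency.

Atom tally by fragment:
  benzene ring core → C:6 H:6
  (− 1 ring H displaced by substituents)
  + Br → Br:1
Element totals:
  C: 6
  H: 5
  Br: 1
Molecular formula: C6H5Br.
DoU = (2C + 2 + N − H − X) / 2 = (2·6 + 2 + 0 − 5 − 1) / 2 = 4.

4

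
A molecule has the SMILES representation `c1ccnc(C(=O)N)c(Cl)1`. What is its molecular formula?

Atom tally by fragment:
  pyridine ring core → C:5 H:5 N:1
  (− 2 ring H displaced by substituents)
  + CONH2 → C:1 H:2 O:1 N:1
  + Cl → Cl:1
Element totals:
  C: 6
  H: 5
  Cl: 1
  N: 2
  O: 1

C6H5ClN2O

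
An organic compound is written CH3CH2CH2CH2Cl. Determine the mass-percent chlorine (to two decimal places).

Atom tally by fragment:
  CH3 → C:1 H:3
  CH2 → C:1 H:2
  CH2 → C:1 H:2
  CH2Cl → C:1 H:2 Cl:1
Element totals:
  C: 4
  H: 9
  Cl: 1
Molecular formula: C4H9Cl.
Molar mass = 92.566 g/mol.
Mass from Cl: 1 × 35.45 = 35.450 g/mol.
%Cl = 35.450 / 92.566 × 100 = 38.30%.

38.30%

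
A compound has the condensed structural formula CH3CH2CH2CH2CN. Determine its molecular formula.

C5H9N

Element totals:
  C: 5
  H: 9
  N: 1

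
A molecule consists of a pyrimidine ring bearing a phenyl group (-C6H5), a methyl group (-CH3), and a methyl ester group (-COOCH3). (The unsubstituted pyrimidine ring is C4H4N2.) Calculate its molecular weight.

Atom tally by fragment:
  pyrimidine ring core → C:4 H:4 N:2
  (− 3 ring H displaced by substituents)
  + C6H5 → C:6 H:5
  + CH3 → C:1 H:3
  + COOCH3 → C:2 H:3 O:2
Element totals:
  C: 13
  H: 12
  N: 2
  O: 2
Molecular formula: C13H12N2O2.
  M = 13(12.011) + 12(1.008) + 2(14.007) + 2(15.999)
    = 156.143 + 12.096 + 28.014 + 31.998 = 228.251

228.25 g/mol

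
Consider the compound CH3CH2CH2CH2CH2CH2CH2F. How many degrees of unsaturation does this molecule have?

0

Element totals:
  C: 7
  H: 15
  F: 1
Molecular formula: C7H15F.
DoU = (2C + 2 + N − H − X) / 2 = (2·7 + 2 + 0 − 15 − 1) / 2 = 0.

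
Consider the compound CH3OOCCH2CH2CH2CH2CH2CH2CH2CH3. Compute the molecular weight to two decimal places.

172.27 g/mol

Atom tally by fragment:
  CH3OOCCH2 → C:3 H:5 O:2
  CH2 → C:1 H:2
  CH2 → C:1 H:2
  CH2 → C:1 H:2
  CH2 → C:1 H:2
  CH2 → C:1 H:2
  CH2 → C:1 H:2
  CH3 → C:1 H:3
Element totals:
  C: 10
  H: 20
  O: 2
Molecular formula: C10H20O2.
  M = 10(12.011) + 20(1.008) + 2(15.999)
    = 120.110 + 20.160 + 31.998 = 172.268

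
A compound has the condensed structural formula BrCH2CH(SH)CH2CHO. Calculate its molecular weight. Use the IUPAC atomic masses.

183.06 g/mol

Atom tally by fragment:
  BrCH2 → C:1 H:2 Br:1
  CH(SH) → C:1 H:2 S:1
  CH2CHO → C:2 H:3 O:1
Element totals:
  C: 4
  H: 7
  Br: 1
  O: 1
  S: 1
Molecular formula: C4H7BrOS.
  M = 4(12.011) + 7(1.008) + 79.904 + 15.999 + 32.06
    = 48.044 + 7.056 + 79.904 + 15.999 + 32.060 = 183.063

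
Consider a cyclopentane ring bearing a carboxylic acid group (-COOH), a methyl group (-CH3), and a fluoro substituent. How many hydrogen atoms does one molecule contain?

11

Atom tally by fragment:
  cyclopentane ring core → C:5 H:10
  (− 3 ring H displaced by substituents)
  + COOH → C:1 H:1 O:2
  + CH3 → C:1 H:3
  + F → F:1
Element totals:
  C: 7
  H: 11
  F: 1
  O: 2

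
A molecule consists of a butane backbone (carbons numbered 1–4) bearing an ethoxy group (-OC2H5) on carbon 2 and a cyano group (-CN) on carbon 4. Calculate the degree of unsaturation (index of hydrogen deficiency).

2

Atom tally by fragment:
  CH3 → C:1 H:3
  CH(OC2H5) → C:3 H:6 O:1
  CH2 → C:1 H:2
  CH2CN → C:2 H:2 N:1
Element totals:
  C: 7
  H: 13
  N: 1
  O: 1
Molecular formula: C7H13NO.
DoU = (2C + 2 + N − H − X) / 2 = (2·7 + 2 + 1 − 13 − 0) / 2 = 2.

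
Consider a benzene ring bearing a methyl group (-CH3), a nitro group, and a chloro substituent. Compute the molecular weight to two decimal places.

Atom tally by fragment:
  benzene ring core → C:6 H:6
  (− 3 ring H displaced by substituents)
  + CH3 → C:1 H:3
  + NO2 → N:1 O:2
  + Cl → Cl:1
Element totals:
  C: 7
  H: 6
  Cl: 1
  N: 1
  O: 2
Molecular formula: C7H6ClNO2.
  M = 7(12.011) + 6(1.008) + 35.45 + 14.007 + 2(15.999)
    = 84.077 + 6.048 + 35.450 + 14.007 + 31.998 = 171.580

171.58 g/mol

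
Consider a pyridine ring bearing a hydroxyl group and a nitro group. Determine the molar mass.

Atom tally by fragment:
  pyridine ring core → C:5 H:5 N:1
  (− 2 ring H displaced by substituents)
  + OH → O:1 H:1
  + NO2 → N:1 O:2
Element totals:
  C: 5
  H: 4
  N: 2
  O: 3
Molecular formula: C5H4N2O3.
  M = 5(12.011) + 4(1.008) + 2(14.007) + 3(15.999)
    = 60.055 + 4.032 + 28.014 + 47.997 = 140.098

140.10 g/mol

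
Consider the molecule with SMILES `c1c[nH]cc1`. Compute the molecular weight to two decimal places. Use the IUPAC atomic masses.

Atom tally by fragment:
  pyrrole ring core → C:4 H:5 N:1
Element totals:
  C: 4
  H: 5
  N: 1
Molecular formula: C4H5N.
  M = 4(12.011) + 5(1.008) + 14.007
    = 48.044 + 5.040 + 14.007 = 67.091

67.09 g/mol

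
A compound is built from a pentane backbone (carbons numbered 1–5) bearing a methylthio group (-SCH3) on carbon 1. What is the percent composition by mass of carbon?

60.95%

Atom tally by fragment:
  CH3SCH2 → C:2 H:5 S:1
  CH2 → C:1 H:2
  CH2 → C:1 H:2
  CH2 → C:1 H:2
  CH3 → C:1 H:3
Element totals:
  C: 6
  H: 14
  S: 1
Molecular formula: C6H14S.
Molar mass = 118.238 g/mol.
Mass from C: 6 × 12.011 = 72.066 g/mol.
%C = 72.066 / 118.238 × 100 = 60.95%.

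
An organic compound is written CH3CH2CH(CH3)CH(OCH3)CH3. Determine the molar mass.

116.20 g/mol

Element totals:
  C: 7
  H: 16
  O: 1
Molecular formula: C7H16O.
  M = 7(12.011) + 16(1.008) + 15.999
    = 84.077 + 16.128 + 15.999 = 116.204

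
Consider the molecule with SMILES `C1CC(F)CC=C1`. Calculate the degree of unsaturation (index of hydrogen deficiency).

2

Atom tally by fragment:
  cyclohexene ring core → C:6 H:10
  (− 1 ring H displaced by substituents)
  + F → F:1
Element totals:
  C: 6
  H: 9
  F: 1
Molecular formula: C6H9F.
DoU = (2C + 2 + N − H − X) / 2 = (2·6 + 2 + 0 − 9 − 1) / 2 = 2.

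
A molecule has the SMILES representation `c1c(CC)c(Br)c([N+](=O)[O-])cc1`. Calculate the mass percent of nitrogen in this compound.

6.09%

Atom tally by fragment:
  benzene ring core → C:6 H:6
  (− 3 ring H displaced by substituents)
  + C2H5 → C:2 H:5
  + Br → Br:1
  + NO2 → N:1 O:2
Element totals:
  C: 8
  H: 8
  Br: 1
  N: 1
  O: 2
Molecular formula: C8H8BrNO2.
Molar mass = 230.061 g/mol.
Mass from N: 1 × 14.007 = 14.007 g/mol.
%N = 14.007 / 230.061 × 100 = 6.09%.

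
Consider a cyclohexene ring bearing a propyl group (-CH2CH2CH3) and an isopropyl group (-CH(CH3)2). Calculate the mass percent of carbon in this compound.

Atom tally by fragment:
  cyclohexene ring core → C:6 H:10
  (− 2 ring H displaced by substituents)
  + CH2CH2CH3 → C:3 H:7
  + CH(CH3)2 → C:3 H:7
Element totals:
  C: 12
  H: 22
Molecular formula: C12H22.
Molar mass = 166.308 g/mol.
Mass from C: 12 × 12.011 = 144.132 g/mol.
%C = 144.132 / 166.308 × 100 = 86.67%.

86.67%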